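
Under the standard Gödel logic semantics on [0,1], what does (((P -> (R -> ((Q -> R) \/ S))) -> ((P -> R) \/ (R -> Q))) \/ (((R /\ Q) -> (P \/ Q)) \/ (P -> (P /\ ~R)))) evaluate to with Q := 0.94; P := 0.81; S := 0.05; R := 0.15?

(Q -> R): 0.94 > 0.15, so result = 0.15
((Q -> R) \/ S) = max(0.15, 0.05) = 0.15
(R -> ((Q -> R) \/ S)): 0.15 ≤ 0.15, so result = 1
(P -> (R -> ((Q -> R) \/ S))): 0.81 ≤ 1, so result = 1
(P -> R): 0.81 > 0.15, so result = 0.15
(R -> Q): 0.15 ≤ 0.94, so result = 1
((P -> R) \/ (R -> Q)) = max(0.15, 1) = 1
((P -> (R -> ((Q -> R) \/ S))) -> ((P -> R) \/ (R -> Q))): 1 ≤ 1, so result = 1
(R /\ Q) = min(0.15, 0.94) = 0.15
(P \/ Q) = max(0.81, 0.94) = 0.94
((R /\ Q) -> (P \/ Q)): 0.15 ≤ 0.94, so result = 1
~R: Gödel ¬ of 0.15 = 0 (operand ≠ 0)
(P /\ ~R) = min(0.81, 0) = 0
(P -> (P /\ ~R)): 0.81 > 0, so result = 0
(((R /\ Q) -> (P \/ Q)) \/ (P -> (P /\ ~R))) = max(1, 0) = 1
(((P -> (R -> ((Q -> R) \/ S))) -> ((P -> R) \/ (R -> Q))) \/ (((R /\ Q) -> (P \/ Q)) \/ (P -> (P /\ ~R)))) = max(1, 1) = 1

1.00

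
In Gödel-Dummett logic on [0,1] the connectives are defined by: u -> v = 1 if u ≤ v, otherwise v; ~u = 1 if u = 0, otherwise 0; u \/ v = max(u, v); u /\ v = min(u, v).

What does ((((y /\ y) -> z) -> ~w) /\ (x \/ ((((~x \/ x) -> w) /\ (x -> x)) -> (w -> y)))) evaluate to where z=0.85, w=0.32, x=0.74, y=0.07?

0.00

(y /\ y) = min(0.07, 0.07) = 0.07
((y /\ y) -> z): 0.07 ≤ 0.85, so result = 1
~w: Gödel ¬ of 0.32 = 0 (operand ≠ 0)
(((y /\ y) -> z) -> ~w): 1 > 0, so result = 0
~x: Gödel ¬ of 0.74 = 0 (operand ≠ 0)
(~x \/ x) = max(0, 0.74) = 0.74
((~x \/ x) -> w): 0.74 > 0.32, so result = 0.32
(x -> x): 0.74 ≤ 0.74, so result = 1
(((~x \/ x) -> w) /\ (x -> x)) = min(0.32, 1) = 0.32
(w -> y): 0.32 > 0.07, so result = 0.07
((((~x \/ x) -> w) /\ (x -> x)) -> (w -> y)): 0.32 > 0.07, so result = 0.07
(x \/ ((((~x \/ x) -> w) /\ (x -> x)) -> (w -> y))) = max(0.74, 0.07) = 0.74
((((y /\ y) -> z) -> ~w) /\ (x \/ ((((~x \/ x) -> w) /\ (x -> x)) -> (w -> y)))) = min(0, 0.74) = 0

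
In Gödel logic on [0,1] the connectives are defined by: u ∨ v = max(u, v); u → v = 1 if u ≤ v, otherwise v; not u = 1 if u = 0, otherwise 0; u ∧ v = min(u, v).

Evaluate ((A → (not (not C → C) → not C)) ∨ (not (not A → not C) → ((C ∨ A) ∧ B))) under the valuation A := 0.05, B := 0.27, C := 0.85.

not C: Gödel ¬ of 0.85 = 0 (operand ≠ 0)
(not C → C): 0 ≤ 0.85, so result = 1
not (not C → C): Gödel ¬ of 1 = 0 (operand ≠ 0)
not C: Gödel ¬ of 0.85 = 0 (operand ≠ 0)
(not (not C → C) → not C): 0 ≤ 0, so result = 1
(A → (not (not C → C) → not C)): 0.05 ≤ 1, so result = 1
not A: Gödel ¬ of 0.05 = 0 (operand ≠ 0)
not C: Gödel ¬ of 0.85 = 0 (operand ≠ 0)
(not A → not C): 0 ≤ 0, so result = 1
not (not A → not C): Gödel ¬ of 1 = 0 (operand ≠ 0)
(C ∨ A) = max(0.85, 0.05) = 0.85
((C ∨ A) ∧ B) = min(0.85, 0.27) = 0.27
(not (not A → not C) → ((C ∨ A) ∧ B)): 0 ≤ 0.27, so result = 1
((A → (not (not C → C) → not C)) ∨ (not (not A → not C) → ((C ∨ A) ∧ B))) = max(1, 1) = 1

1.00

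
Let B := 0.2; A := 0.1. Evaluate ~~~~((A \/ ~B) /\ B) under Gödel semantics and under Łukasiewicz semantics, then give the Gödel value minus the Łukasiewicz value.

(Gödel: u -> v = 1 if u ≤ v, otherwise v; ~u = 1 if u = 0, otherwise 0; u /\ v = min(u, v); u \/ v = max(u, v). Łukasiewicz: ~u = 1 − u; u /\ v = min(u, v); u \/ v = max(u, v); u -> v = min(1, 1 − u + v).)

0.80

Gödel evaluation:
  ~B: Gödel ¬ of 0.2 = 0 (operand ≠ 0)
  (A \/ ~B) = max(0.1, 0) = 0.1
  ((A \/ ~B) /\ B) = min(0.1, 0.2) = 0.1
  ~((A \/ ~B) /\ B): Gödel ¬ of 0.1 = 0 (operand ≠ 0)
  ~~((A \/ ~B) /\ B): Gödel ¬ of 0 = 1 (operand is 0)
  ~~~((A \/ ~B) /\ B): Gödel ¬ of 1 = 0 (operand ≠ 0)
  ~~~~((A \/ ~B) /\ B): Gödel ¬ of 0 = 1 (operand is 0)
  Gödel value = 1
Łukasiewicz evaluation:
  ~B: Łukasiewicz ¬ gives 1 − 0.2 = 0.8
  (A \/ ~B) = max(0.1, 0.8) = 0.8
  ((A \/ ~B) /\ B) = min(0.8, 0.2) = 0.2
  ~((A \/ ~B) /\ B): Łukasiewicz ¬ gives 1 − 0.2 = 0.8
  ~~((A \/ ~B) /\ B): Łukasiewicz ¬ gives 1 − 0.8 = 0.2
  ~~~((A \/ ~B) /\ B): Łukasiewicz ¬ gives 1 − 0.2 = 0.8
  ~~~~((A \/ ~B) /\ B): Łukasiewicz ¬ gives 1 − 0.8 = 0.2
  Łukasiewicz value = 0.2
Difference: 1 − 0.2 = 0.80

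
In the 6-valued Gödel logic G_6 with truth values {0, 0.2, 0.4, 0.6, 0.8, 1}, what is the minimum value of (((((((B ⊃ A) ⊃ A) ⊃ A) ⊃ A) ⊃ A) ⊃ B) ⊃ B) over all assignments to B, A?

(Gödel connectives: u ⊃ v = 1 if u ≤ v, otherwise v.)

The minimum is attained at B = 0.2, A = 0:
  (B ⊃ A): 0.2 > 0, so result = 0
  ((B ⊃ A) ⊃ A): 0 ≤ 0, so result = 1
  (((B ⊃ A) ⊃ A) ⊃ A): 1 > 0, so result = 0
  ((((B ⊃ A) ⊃ A) ⊃ A) ⊃ A): 0 ≤ 0, so result = 1
  (((((B ⊃ A) ⊃ A) ⊃ A) ⊃ A) ⊃ A): 1 > 0, so result = 0
  ((((((B ⊃ A) ⊃ A) ⊃ A) ⊃ A) ⊃ A) ⊃ B): 0 ≤ 0.2, so result = 1
  (((((((B ⊃ A) ⊃ A) ⊃ A) ⊃ A) ⊃ A) ⊃ B) ⊃ B): 1 > 0.2, so result = 0.2
Checking all 36 assignments confirms none give a value below 0.20.

0.20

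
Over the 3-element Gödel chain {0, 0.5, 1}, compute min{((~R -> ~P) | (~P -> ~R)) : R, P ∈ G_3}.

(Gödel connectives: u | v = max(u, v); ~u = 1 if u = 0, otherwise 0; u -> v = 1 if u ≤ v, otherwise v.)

1.00

Every assignment gives 1. For instance at R = 0, P = 0:
  ~R: Gödel ¬ of 0 = 1 (operand is 0)
  ~P: Gödel ¬ of 0 = 1 (operand is 0)
  (~R -> ~P): 1 ≤ 1, so result = 1
  ~P: Gödel ¬ of 0 = 1 (operand is 0)
  ~R: Gödel ¬ of 0 = 1 (operand is 0)
  (~P -> ~R): 1 ≤ 1, so result = 1
  ((~R -> ~P) | (~P -> ~R)) = max(1, 1) = 1
All 9 assignments give value 1 — the formula is a G_3-tautology.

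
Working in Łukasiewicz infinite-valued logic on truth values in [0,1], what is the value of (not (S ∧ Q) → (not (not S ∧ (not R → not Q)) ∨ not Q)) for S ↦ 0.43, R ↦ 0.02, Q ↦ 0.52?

(S ∧ Q) = min(0.43, 0.52) = 0.43
not (S ∧ Q): Łukasiewicz ¬ gives 1 − 0.43 = 0.57
not S: Łukasiewicz ¬ gives 1 − 0.43 = 0.57
not R: Łukasiewicz ¬ gives 1 − 0.02 = 0.98
not Q: Łukasiewicz ¬ gives 1 − 0.52 = 0.48
(not R → not Q): min(1, 1 − 0.98 + 0.48) = 0.5
(not S ∧ (not R → not Q)) = min(0.57, 0.5) = 0.5
not (not S ∧ (not R → not Q)): Łukasiewicz ¬ gives 1 − 0.5 = 0.5
not Q: Łukasiewicz ¬ gives 1 − 0.52 = 0.48
(not (not S ∧ (not R → not Q)) ∨ not Q) = max(0.5, 0.48) = 0.5
(not (S ∧ Q) → (not (not S ∧ (not R → not Q)) ∨ not Q)): min(1, 1 − 0.57 + 0.5) = 0.93

0.93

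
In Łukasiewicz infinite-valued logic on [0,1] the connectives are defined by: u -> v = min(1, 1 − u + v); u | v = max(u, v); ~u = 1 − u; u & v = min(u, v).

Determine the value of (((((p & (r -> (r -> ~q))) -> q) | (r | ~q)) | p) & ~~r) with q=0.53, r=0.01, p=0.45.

~q: Łukasiewicz ¬ gives 1 − 0.53 = 0.47
(r -> ~q): min(1, 1 − 0.01 + 0.47) = 1
(r -> (r -> ~q)): min(1, 1 − 0.01 + 1) = 1
(p & (r -> (r -> ~q))) = min(0.45, 1) = 0.45
((p & (r -> (r -> ~q))) -> q): min(1, 1 − 0.45 + 0.53) = 1
~q: Łukasiewicz ¬ gives 1 − 0.53 = 0.47
(r | ~q) = max(0.01, 0.47) = 0.47
(((p & (r -> (r -> ~q))) -> q) | (r | ~q)) = max(1, 0.47) = 1
((((p & (r -> (r -> ~q))) -> q) | (r | ~q)) | p) = max(1, 0.45) = 1
~r: Łukasiewicz ¬ gives 1 − 0.01 = 0.99
~~r: Łukasiewicz ¬ gives 1 − 0.99 = 0.01
(((((p & (r -> (r -> ~q))) -> q) | (r | ~q)) | p) & ~~r) = min(1, 0.01) = 0.01

0.01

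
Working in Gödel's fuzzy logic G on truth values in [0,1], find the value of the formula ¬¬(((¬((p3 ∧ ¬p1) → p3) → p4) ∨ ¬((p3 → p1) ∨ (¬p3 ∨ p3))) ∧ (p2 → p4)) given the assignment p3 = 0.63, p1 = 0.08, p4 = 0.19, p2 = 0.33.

1.00

¬p1: Gödel ¬ of 0.08 = 0 (operand ≠ 0)
(p3 ∧ ¬p1) = min(0.63, 0) = 0
((p3 ∧ ¬p1) → p3): 0 ≤ 0.63, so result = 1
¬((p3 ∧ ¬p1) → p3): Gödel ¬ of 1 = 0 (operand ≠ 0)
(¬((p3 ∧ ¬p1) → p3) → p4): 0 ≤ 0.19, so result = 1
(p3 → p1): 0.63 > 0.08, so result = 0.08
¬p3: Gödel ¬ of 0.63 = 0 (operand ≠ 0)
(¬p3 ∨ p3) = max(0, 0.63) = 0.63
((p3 → p1) ∨ (¬p3 ∨ p3)) = max(0.08, 0.63) = 0.63
¬((p3 → p1) ∨ (¬p3 ∨ p3)): Gödel ¬ of 0.63 = 0 (operand ≠ 0)
((¬((p3 ∧ ¬p1) → p3) → p4) ∨ ¬((p3 → p1) ∨ (¬p3 ∨ p3))) = max(1, 0) = 1
(p2 → p4): 0.33 > 0.19, so result = 0.19
(((¬((p3 ∧ ¬p1) → p3) → p4) ∨ ¬((p3 → p1) ∨ (¬p3 ∨ p3))) ∧ (p2 → p4)) = min(1, 0.19) = 0.19
¬(((¬((p3 ∧ ¬p1) → p3) → p4) ∨ ¬((p3 → p1) ∨ (¬p3 ∨ p3))) ∧ (p2 → p4)): Gödel ¬ of 0.19 = 0 (operand ≠ 0)
¬¬(((¬((p3 ∧ ¬p1) → p3) → p4) ∨ ¬((p3 → p1) ∨ (¬p3 ∨ p3))) ∧ (p2 → p4)): Gödel ¬ of 0 = 1 (operand is 0)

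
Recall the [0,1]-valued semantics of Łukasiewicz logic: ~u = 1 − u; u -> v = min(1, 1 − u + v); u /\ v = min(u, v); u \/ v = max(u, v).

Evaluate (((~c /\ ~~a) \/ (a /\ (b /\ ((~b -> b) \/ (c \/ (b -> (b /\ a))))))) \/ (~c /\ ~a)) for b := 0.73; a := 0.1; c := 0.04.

0.90

~c: Łukasiewicz ¬ gives 1 − 0.04 = 0.96
~a: Łukasiewicz ¬ gives 1 − 0.1 = 0.9
~~a: Łukasiewicz ¬ gives 1 − 0.9 = 0.1
(~c /\ ~~a) = min(0.96, 0.1) = 0.1
~b: Łukasiewicz ¬ gives 1 − 0.73 = 0.27
(~b -> b): min(1, 1 − 0.27 + 0.73) = 1
(b /\ a) = min(0.73, 0.1) = 0.1
(b -> (b /\ a)): min(1, 1 − 0.73 + 0.1) = 0.37
(c \/ (b -> (b /\ a))) = max(0.04, 0.37) = 0.37
((~b -> b) \/ (c \/ (b -> (b /\ a)))) = max(1, 0.37) = 1
(b /\ ((~b -> b) \/ (c \/ (b -> (b /\ a))))) = min(0.73, 1) = 0.73
(a /\ (b /\ ((~b -> b) \/ (c \/ (b -> (b /\ a)))))) = min(0.1, 0.73) = 0.1
((~c /\ ~~a) \/ (a /\ (b /\ ((~b -> b) \/ (c \/ (b -> (b /\ a))))))) = max(0.1, 0.1) = 0.1
~c: Łukasiewicz ¬ gives 1 − 0.04 = 0.96
~a: Łukasiewicz ¬ gives 1 − 0.1 = 0.9
(~c /\ ~a) = min(0.96, 0.9) = 0.9
(((~c /\ ~~a) \/ (a /\ (b /\ ((~b -> b) \/ (c \/ (b -> (b /\ a))))))) \/ (~c /\ ~a)) = max(0.1, 0.9) = 0.9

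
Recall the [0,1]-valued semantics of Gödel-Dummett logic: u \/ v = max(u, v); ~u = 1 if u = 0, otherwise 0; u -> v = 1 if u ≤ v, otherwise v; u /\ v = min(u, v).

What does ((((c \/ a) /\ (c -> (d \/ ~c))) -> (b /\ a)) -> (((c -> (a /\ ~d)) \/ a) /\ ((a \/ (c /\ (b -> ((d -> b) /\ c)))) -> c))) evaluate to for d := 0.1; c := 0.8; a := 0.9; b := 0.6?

0.80

(c \/ a) = max(0.8, 0.9) = 0.9
~c: Gödel ¬ of 0.8 = 0 (operand ≠ 0)
(d \/ ~c) = max(0.1, 0) = 0.1
(c -> (d \/ ~c)): 0.8 > 0.1, so result = 0.1
((c \/ a) /\ (c -> (d \/ ~c))) = min(0.9, 0.1) = 0.1
(b /\ a) = min(0.6, 0.9) = 0.6
(((c \/ a) /\ (c -> (d \/ ~c))) -> (b /\ a)): 0.1 ≤ 0.6, so result = 1
~d: Gödel ¬ of 0.1 = 0 (operand ≠ 0)
(a /\ ~d) = min(0.9, 0) = 0
(c -> (a /\ ~d)): 0.8 > 0, so result = 0
((c -> (a /\ ~d)) \/ a) = max(0, 0.9) = 0.9
(d -> b): 0.1 ≤ 0.6, so result = 1
((d -> b) /\ c) = min(1, 0.8) = 0.8
(b -> ((d -> b) /\ c)): 0.6 ≤ 0.8, so result = 1
(c /\ (b -> ((d -> b) /\ c))) = min(0.8, 1) = 0.8
(a \/ (c /\ (b -> ((d -> b) /\ c)))) = max(0.9, 0.8) = 0.9
((a \/ (c /\ (b -> ((d -> b) /\ c)))) -> c): 0.9 > 0.8, so result = 0.8
(((c -> (a /\ ~d)) \/ a) /\ ((a \/ (c /\ (b -> ((d -> b) /\ c)))) -> c)) = min(0.9, 0.8) = 0.8
((((c \/ a) /\ (c -> (d \/ ~c))) -> (b /\ a)) -> (((c -> (a /\ ~d)) \/ a) /\ ((a \/ (c /\ (b -> ((d -> b) /\ c)))) -> c))): 1 > 0.8, so result = 0.8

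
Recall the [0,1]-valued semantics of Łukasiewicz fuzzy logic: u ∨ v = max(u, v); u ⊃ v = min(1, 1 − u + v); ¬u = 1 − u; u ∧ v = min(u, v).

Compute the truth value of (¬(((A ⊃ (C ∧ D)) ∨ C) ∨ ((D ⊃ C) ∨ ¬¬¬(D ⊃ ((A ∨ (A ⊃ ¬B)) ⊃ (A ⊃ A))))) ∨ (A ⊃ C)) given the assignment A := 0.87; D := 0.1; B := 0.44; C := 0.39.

(C ∧ D) = min(0.39, 0.1) = 0.1
(A ⊃ (C ∧ D)): min(1, 1 − 0.87 + 0.1) = 0.23
((A ⊃ (C ∧ D)) ∨ C) = max(0.23, 0.39) = 0.39
(D ⊃ C): min(1, 1 − 0.1 + 0.39) = 1
¬B: Łukasiewicz ¬ gives 1 − 0.44 = 0.56
(A ⊃ ¬B): min(1, 1 − 0.87 + 0.56) = 0.69
(A ∨ (A ⊃ ¬B)) = max(0.87, 0.69) = 0.87
(A ⊃ A): min(1, 1 − 0.87 + 0.87) = 1
((A ∨ (A ⊃ ¬B)) ⊃ (A ⊃ A)): min(1, 1 − 0.87 + 1) = 1
(D ⊃ ((A ∨ (A ⊃ ¬B)) ⊃ (A ⊃ A))): min(1, 1 − 0.1 + 1) = 1
¬(D ⊃ ((A ∨ (A ⊃ ¬B)) ⊃ (A ⊃ A))): Łukasiewicz ¬ gives 1 − 1 = 0
¬¬(D ⊃ ((A ∨ (A ⊃ ¬B)) ⊃ (A ⊃ A))): Łukasiewicz ¬ gives 1 − 0 = 1
¬¬¬(D ⊃ ((A ∨ (A ⊃ ¬B)) ⊃ (A ⊃ A))): Łukasiewicz ¬ gives 1 − 1 = 0
((D ⊃ C) ∨ ¬¬¬(D ⊃ ((A ∨ (A ⊃ ¬B)) ⊃ (A ⊃ A)))) = max(1, 0) = 1
(((A ⊃ (C ∧ D)) ∨ C) ∨ ((D ⊃ C) ∨ ¬¬¬(D ⊃ ((A ∨ (A ⊃ ¬B)) ⊃ (A ⊃ A))))) = max(0.39, 1) = 1
¬(((A ⊃ (C ∧ D)) ∨ C) ∨ ((D ⊃ C) ∨ ¬¬¬(D ⊃ ((A ∨ (A ⊃ ¬B)) ⊃ (A ⊃ A))))): Łukasiewicz ¬ gives 1 − 1 = 0
(A ⊃ C): min(1, 1 − 0.87 + 0.39) = 0.52
(¬(((A ⊃ (C ∧ D)) ∨ C) ∨ ((D ⊃ C) ∨ ¬¬¬(D ⊃ ((A ∨ (A ⊃ ¬B)) ⊃ (A ⊃ A))))) ∨ (A ⊃ C)) = max(0, 0.52) = 0.52

0.52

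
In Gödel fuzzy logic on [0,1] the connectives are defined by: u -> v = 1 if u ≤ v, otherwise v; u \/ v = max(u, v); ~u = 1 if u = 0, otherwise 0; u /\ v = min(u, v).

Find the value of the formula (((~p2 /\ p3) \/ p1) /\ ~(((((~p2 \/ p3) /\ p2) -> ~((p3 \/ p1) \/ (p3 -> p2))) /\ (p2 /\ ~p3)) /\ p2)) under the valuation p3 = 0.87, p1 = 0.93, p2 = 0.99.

~p2: Gödel ¬ of 0.99 = 0 (operand ≠ 0)
(~p2 /\ p3) = min(0, 0.87) = 0
((~p2 /\ p3) \/ p1) = max(0, 0.93) = 0.93
~p2: Gödel ¬ of 0.99 = 0 (operand ≠ 0)
(~p2 \/ p3) = max(0, 0.87) = 0.87
((~p2 \/ p3) /\ p2) = min(0.87, 0.99) = 0.87
(p3 \/ p1) = max(0.87, 0.93) = 0.93
(p3 -> p2): 0.87 ≤ 0.99, so result = 1
((p3 \/ p1) \/ (p3 -> p2)) = max(0.93, 1) = 1
~((p3 \/ p1) \/ (p3 -> p2)): Gödel ¬ of 1 = 0 (operand ≠ 0)
(((~p2 \/ p3) /\ p2) -> ~((p3 \/ p1) \/ (p3 -> p2))): 0.87 > 0, so result = 0
~p3: Gödel ¬ of 0.87 = 0 (operand ≠ 0)
(p2 /\ ~p3) = min(0.99, 0) = 0
((((~p2 \/ p3) /\ p2) -> ~((p3 \/ p1) \/ (p3 -> p2))) /\ (p2 /\ ~p3)) = min(0, 0) = 0
(((((~p2 \/ p3) /\ p2) -> ~((p3 \/ p1) \/ (p3 -> p2))) /\ (p2 /\ ~p3)) /\ p2) = min(0, 0.99) = 0
~(((((~p2 \/ p3) /\ p2) -> ~((p3 \/ p1) \/ (p3 -> p2))) /\ (p2 /\ ~p3)) /\ p2): Gödel ¬ of 0 = 1 (operand is 0)
(((~p2 /\ p3) \/ p1) /\ ~(((((~p2 \/ p3) /\ p2) -> ~((p3 \/ p1) \/ (p3 -> p2))) /\ (p2 /\ ~p3)) /\ p2)) = min(0.93, 1) = 0.93

0.93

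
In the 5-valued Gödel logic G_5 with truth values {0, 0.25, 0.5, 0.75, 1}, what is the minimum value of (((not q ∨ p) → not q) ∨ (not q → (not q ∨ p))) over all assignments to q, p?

1.00

Every assignment gives 1. For instance at q = 0, p = 0:
  not q: Gödel ¬ of 0 = 1 (operand is 0)
  (not q ∨ p) = max(1, 0) = 1
  not q: Gödel ¬ of 0 = 1 (operand is 0)
  ((not q ∨ p) → not q): 1 ≤ 1, so result = 1
  not q: Gödel ¬ of 0 = 1 (operand is 0)
  not q: Gödel ¬ of 0 = 1 (operand is 0)
  (not q ∨ p) = max(1, 0) = 1
  (not q → (not q ∨ p)): 1 ≤ 1, so result = 1
  (((not q ∨ p) → not q) ∨ (not q → (not q ∨ p))) = max(1, 1) = 1
All 25 assignments give value 1 — the formula is a G_5-tautology.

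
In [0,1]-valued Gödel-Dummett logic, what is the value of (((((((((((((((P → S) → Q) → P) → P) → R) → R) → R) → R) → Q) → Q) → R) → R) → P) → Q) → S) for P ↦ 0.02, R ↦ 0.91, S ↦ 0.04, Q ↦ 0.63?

(P → S): 0.02 ≤ 0.04, so result = 1
((P → S) → Q): 1 > 0.63, so result = 0.63
(((P → S) → Q) → P): 0.63 > 0.02, so result = 0.02
((((P → S) → Q) → P) → P): 0.02 ≤ 0.02, so result = 1
(((((P → S) → Q) → P) → P) → R): 1 > 0.91, so result = 0.91
((((((P → S) → Q) → P) → P) → R) → R): 0.91 ≤ 0.91, so result = 1
(((((((P → S) → Q) → P) → P) → R) → R) → R): 1 > 0.91, so result = 0.91
((((((((P → S) → Q) → P) → P) → R) → R) → R) → R): 0.91 ≤ 0.91, so result = 1
(((((((((P → S) → Q) → P) → P) → R) → R) → R) → R) → Q): 1 > 0.63, so result = 0.63
((((((((((P → S) → Q) → P) → P) → R) → R) → R) → R) → Q) → Q): 0.63 ≤ 0.63, so result = 1
(((((((((((P → S) → Q) → P) → P) → R) → R) → R) → R) → Q) → Q) → R): 1 > 0.91, so result = 0.91
((((((((((((P → S) → Q) → P) → P) → R) → R) → R) → R) → Q) → Q) → R) → R): 0.91 ≤ 0.91, so result = 1
(((((((((((((P → S) → Q) → P) → P) → R) → R) → R) → R) → Q) → Q) → R) → R) → P): 1 > 0.02, so result = 0.02
((((((((((((((P → S) → Q) → P) → P) → R) → R) → R) → R) → Q) → Q) → R) → R) → P) → Q): 0.02 ≤ 0.63, so result = 1
(((((((((((((((P → S) → Q) → P) → P) → R) → R) → R) → R) → Q) → Q) → R) → R) → P) → Q) → S): 1 > 0.04, so result = 0.04

0.04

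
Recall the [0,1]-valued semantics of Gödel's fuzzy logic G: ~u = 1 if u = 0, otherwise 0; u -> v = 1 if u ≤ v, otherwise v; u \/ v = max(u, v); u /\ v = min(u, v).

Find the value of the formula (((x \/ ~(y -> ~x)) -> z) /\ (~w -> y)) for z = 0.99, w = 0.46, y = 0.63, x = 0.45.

0.99

~x: Gödel ¬ of 0.45 = 0 (operand ≠ 0)
(y -> ~x): 0.63 > 0, so result = 0
~(y -> ~x): Gödel ¬ of 0 = 1 (operand is 0)
(x \/ ~(y -> ~x)) = max(0.45, 1) = 1
((x \/ ~(y -> ~x)) -> z): 1 > 0.99, so result = 0.99
~w: Gödel ¬ of 0.46 = 0 (operand ≠ 0)
(~w -> y): 0 ≤ 0.63, so result = 1
(((x \/ ~(y -> ~x)) -> z) /\ (~w -> y)) = min(0.99, 1) = 0.99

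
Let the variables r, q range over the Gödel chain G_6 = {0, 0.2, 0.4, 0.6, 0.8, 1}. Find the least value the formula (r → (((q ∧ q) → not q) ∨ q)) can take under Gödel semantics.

0.20

The minimum is attained at r = 0.4, q = 0.2:
  (q ∧ q) = min(0.2, 0.2) = 0.2
  not q: Gödel ¬ of 0.2 = 0 (operand ≠ 0)
  ((q ∧ q) → not q): 0.2 > 0, so result = 0
  (((q ∧ q) → not q) ∨ q) = max(0, 0.2) = 0.2
  (r → (((q ∧ q) → not q) ∨ q)): 0.4 > 0.2, so result = 0.2
Checking all 36 assignments confirms none give a value below 0.20.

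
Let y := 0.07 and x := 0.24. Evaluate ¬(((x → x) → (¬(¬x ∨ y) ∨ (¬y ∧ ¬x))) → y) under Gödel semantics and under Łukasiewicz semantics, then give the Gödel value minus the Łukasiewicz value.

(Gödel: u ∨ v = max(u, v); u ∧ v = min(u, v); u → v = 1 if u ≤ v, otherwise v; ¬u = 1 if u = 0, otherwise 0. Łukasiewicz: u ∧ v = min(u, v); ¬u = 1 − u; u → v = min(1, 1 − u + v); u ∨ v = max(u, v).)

Gödel evaluation:
  (x → x): 0.24 ≤ 0.24, so result = 1
  ¬x: Gödel ¬ of 0.24 = 0 (operand ≠ 0)
  (¬x ∨ y) = max(0, 0.07) = 0.07
  ¬(¬x ∨ y): Gödel ¬ of 0.07 = 0 (operand ≠ 0)
  ¬y: Gödel ¬ of 0.07 = 0 (operand ≠ 0)
  ¬x: Gödel ¬ of 0.24 = 0 (operand ≠ 0)
  (¬y ∧ ¬x) = min(0, 0) = 0
  (¬(¬x ∨ y) ∨ (¬y ∧ ¬x)) = max(0, 0) = 0
  ((x → x) → (¬(¬x ∨ y) ∨ (¬y ∧ ¬x))): 1 > 0, so result = 0
  (((x → x) → (¬(¬x ∨ y) ∨ (¬y ∧ ¬x))) → y): 0 ≤ 0.07, so result = 1
  ¬(((x → x) → (¬(¬x ∨ y) ∨ (¬y ∧ ¬x))) → y): Gödel ¬ of 1 = 0 (operand ≠ 0)
  Gödel value = 0
Łukasiewicz evaluation:
  (x → x): min(1, 1 − 0.24 + 0.24) = 1
  ¬x: Łukasiewicz ¬ gives 1 − 0.24 = 0.76
  (¬x ∨ y) = max(0.76, 0.07) = 0.76
  ¬(¬x ∨ y): Łukasiewicz ¬ gives 1 − 0.76 = 0.24
  ¬y: Łukasiewicz ¬ gives 1 − 0.07 = 0.93
  ¬x: Łukasiewicz ¬ gives 1 − 0.24 = 0.76
  (¬y ∧ ¬x) = min(0.93, 0.76) = 0.76
  (¬(¬x ∨ y) ∨ (¬y ∧ ¬x)) = max(0.24, 0.76) = 0.76
  ((x → x) → (¬(¬x ∨ y) ∨ (¬y ∧ ¬x))): min(1, 1 − 1 + 0.76) = 0.76
  (((x → x) → (¬(¬x ∨ y) ∨ (¬y ∧ ¬x))) → y): min(1, 1 − 0.76 + 0.07) = 0.31
  ¬(((x → x) → (¬(¬x ∨ y) ∨ (¬y ∧ ¬x))) → y): Łukasiewicz ¬ gives 1 − 0.31 = 0.69
  Łukasiewicz value = 0.69
Difference: 0 − 0.69 = -0.69

-0.69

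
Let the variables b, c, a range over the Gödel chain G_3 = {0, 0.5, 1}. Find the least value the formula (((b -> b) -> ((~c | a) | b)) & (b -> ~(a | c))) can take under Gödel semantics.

0.00

The minimum is attained at b = 0, c = 0.5, a = 0:
  (b -> b): 0 ≤ 0, so result = 1
  ~c: Gödel ¬ of 0.5 = 0 (operand ≠ 0)
  (~c | a) = max(0, 0) = 0
  ((~c | a) | b) = max(0, 0) = 0
  ((b -> b) -> ((~c | a) | b)): 1 > 0, so result = 0
  (a | c) = max(0, 0.5) = 0.5
  ~(a | c): Gödel ¬ of 0.5 = 0 (operand ≠ 0)
  (b -> ~(a | c)): 0 ≤ 0, so result = 1
  (((b -> b) -> ((~c | a) | b)) & (b -> ~(a | c))) = min(0, 1) = 0
Checking all 27 assignments confirms none give a value below 0.00.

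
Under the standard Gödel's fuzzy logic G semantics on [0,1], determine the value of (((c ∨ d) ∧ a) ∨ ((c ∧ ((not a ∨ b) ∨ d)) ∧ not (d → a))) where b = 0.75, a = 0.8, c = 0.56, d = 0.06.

0.56

(c ∨ d) = max(0.56, 0.06) = 0.56
((c ∨ d) ∧ a) = min(0.56, 0.8) = 0.56
not a: Gödel ¬ of 0.8 = 0 (operand ≠ 0)
(not a ∨ b) = max(0, 0.75) = 0.75
((not a ∨ b) ∨ d) = max(0.75, 0.06) = 0.75
(c ∧ ((not a ∨ b) ∨ d)) = min(0.56, 0.75) = 0.56
(d → a): 0.06 ≤ 0.8, so result = 1
not (d → a): Gödel ¬ of 1 = 0 (operand ≠ 0)
((c ∧ ((not a ∨ b) ∨ d)) ∧ not (d → a)) = min(0.56, 0) = 0
(((c ∨ d) ∧ a) ∨ ((c ∧ ((not a ∨ b) ∨ d)) ∧ not (d → a))) = max(0.56, 0) = 0.56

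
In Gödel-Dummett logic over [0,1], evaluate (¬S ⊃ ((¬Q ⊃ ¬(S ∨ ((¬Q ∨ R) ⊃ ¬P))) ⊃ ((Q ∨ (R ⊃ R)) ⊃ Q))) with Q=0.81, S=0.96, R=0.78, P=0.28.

¬S: Gödel ¬ of 0.96 = 0 (operand ≠ 0)
¬Q: Gödel ¬ of 0.81 = 0 (operand ≠ 0)
¬Q: Gödel ¬ of 0.81 = 0 (operand ≠ 0)
(¬Q ∨ R) = max(0, 0.78) = 0.78
¬P: Gödel ¬ of 0.28 = 0 (operand ≠ 0)
((¬Q ∨ R) ⊃ ¬P): 0.78 > 0, so result = 0
(S ∨ ((¬Q ∨ R) ⊃ ¬P)) = max(0.96, 0) = 0.96
¬(S ∨ ((¬Q ∨ R) ⊃ ¬P)): Gödel ¬ of 0.96 = 0 (operand ≠ 0)
(¬Q ⊃ ¬(S ∨ ((¬Q ∨ R) ⊃ ¬P))): 0 ≤ 0, so result = 1
(R ⊃ R): 0.78 ≤ 0.78, so result = 1
(Q ∨ (R ⊃ R)) = max(0.81, 1) = 1
((Q ∨ (R ⊃ R)) ⊃ Q): 1 > 0.81, so result = 0.81
((¬Q ⊃ ¬(S ∨ ((¬Q ∨ R) ⊃ ¬P))) ⊃ ((Q ∨ (R ⊃ R)) ⊃ Q)): 1 > 0.81, so result = 0.81
(¬S ⊃ ((¬Q ⊃ ¬(S ∨ ((¬Q ∨ R) ⊃ ¬P))) ⊃ ((Q ∨ (R ⊃ R)) ⊃ Q))): 0 ≤ 0.81, so result = 1

1.00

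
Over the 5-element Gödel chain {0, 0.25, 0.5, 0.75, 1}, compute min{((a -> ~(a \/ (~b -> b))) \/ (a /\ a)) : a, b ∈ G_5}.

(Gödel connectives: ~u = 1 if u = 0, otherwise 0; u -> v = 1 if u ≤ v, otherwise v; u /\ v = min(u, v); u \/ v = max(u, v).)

The minimum is attained at a = 0.25, b = 0:
  ~b: Gödel ¬ of 0 = 1 (operand is 0)
  (~b -> b): 1 > 0, so result = 0
  (a \/ (~b -> b)) = max(0.25, 0) = 0.25
  ~(a \/ (~b -> b)): Gödel ¬ of 0.25 = 0 (operand ≠ 0)
  (a -> ~(a \/ (~b -> b))): 0.25 > 0, so result = 0
  (a /\ a) = min(0.25, 0.25) = 0.25
  ((a -> ~(a \/ (~b -> b))) \/ (a /\ a)) = max(0, 0.25) = 0.25
Checking all 25 assignments confirms none give a value below 0.25.

0.25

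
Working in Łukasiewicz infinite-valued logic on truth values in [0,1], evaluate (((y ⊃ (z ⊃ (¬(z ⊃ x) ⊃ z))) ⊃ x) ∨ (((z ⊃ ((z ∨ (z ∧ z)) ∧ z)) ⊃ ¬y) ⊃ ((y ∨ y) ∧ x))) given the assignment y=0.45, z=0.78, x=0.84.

(z ⊃ x): min(1, 1 − 0.78 + 0.84) = 1
¬(z ⊃ x): Łukasiewicz ¬ gives 1 − 1 = 0
(¬(z ⊃ x) ⊃ z): min(1, 1 − 0 + 0.78) = 1
(z ⊃ (¬(z ⊃ x) ⊃ z)): min(1, 1 − 0.78 + 1) = 1
(y ⊃ (z ⊃ (¬(z ⊃ x) ⊃ z))): min(1, 1 − 0.45 + 1) = 1
((y ⊃ (z ⊃ (¬(z ⊃ x) ⊃ z))) ⊃ x): min(1, 1 − 1 + 0.84) = 0.84
(z ∧ z) = min(0.78, 0.78) = 0.78
(z ∨ (z ∧ z)) = max(0.78, 0.78) = 0.78
((z ∨ (z ∧ z)) ∧ z) = min(0.78, 0.78) = 0.78
(z ⊃ ((z ∨ (z ∧ z)) ∧ z)): min(1, 1 − 0.78 + 0.78) = 1
¬y: Łukasiewicz ¬ gives 1 − 0.45 = 0.55
((z ⊃ ((z ∨ (z ∧ z)) ∧ z)) ⊃ ¬y): min(1, 1 − 1 + 0.55) = 0.55
(y ∨ y) = max(0.45, 0.45) = 0.45
((y ∨ y) ∧ x) = min(0.45, 0.84) = 0.45
(((z ⊃ ((z ∨ (z ∧ z)) ∧ z)) ⊃ ¬y) ⊃ ((y ∨ y) ∧ x)): min(1, 1 − 0.55 + 0.45) = 0.9
(((y ⊃ (z ⊃ (¬(z ⊃ x) ⊃ z))) ⊃ x) ∨ (((z ⊃ ((z ∨ (z ∧ z)) ∧ z)) ⊃ ¬y) ⊃ ((y ∨ y) ∧ x))) = max(0.84, 0.9) = 0.9

0.90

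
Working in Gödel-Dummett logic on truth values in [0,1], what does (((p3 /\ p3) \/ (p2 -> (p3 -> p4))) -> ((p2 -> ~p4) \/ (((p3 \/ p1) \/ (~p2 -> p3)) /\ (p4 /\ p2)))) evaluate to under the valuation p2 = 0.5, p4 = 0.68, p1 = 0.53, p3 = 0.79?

0.50

(p3 /\ p3) = min(0.79, 0.79) = 0.79
(p3 -> p4): 0.79 > 0.68, so result = 0.68
(p2 -> (p3 -> p4)): 0.5 ≤ 0.68, so result = 1
((p3 /\ p3) \/ (p2 -> (p3 -> p4))) = max(0.79, 1) = 1
~p4: Gödel ¬ of 0.68 = 0 (operand ≠ 0)
(p2 -> ~p4): 0.5 > 0, so result = 0
(p3 \/ p1) = max(0.79, 0.53) = 0.79
~p2: Gödel ¬ of 0.5 = 0 (operand ≠ 0)
(~p2 -> p3): 0 ≤ 0.79, so result = 1
((p3 \/ p1) \/ (~p2 -> p3)) = max(0.79, 1) = 1
(p4 /\ p2) = min(0.68, 0.5) = 0.5
(((p3 \/ p1) \/ (~p2 -> p3)) /\ (p4 /\ p2)) = min(1, 0.5) = 0.5
((p2 -> ~p4) \/ (((p3 \/ p1) \/ (~p2 -> p3)) /\ (p4 /\ p2))) = max(0, 0.5) = 0.5
(((p3 /\ p3) \/ (p2 -> (p3 -> p4))) -> ((p2 -> ~p4) \/ (((p3 \/ p1) \/ (~p2 -> p3)) /\ (p4 /\ p2)))): 1 > 0.5, so result = 0.5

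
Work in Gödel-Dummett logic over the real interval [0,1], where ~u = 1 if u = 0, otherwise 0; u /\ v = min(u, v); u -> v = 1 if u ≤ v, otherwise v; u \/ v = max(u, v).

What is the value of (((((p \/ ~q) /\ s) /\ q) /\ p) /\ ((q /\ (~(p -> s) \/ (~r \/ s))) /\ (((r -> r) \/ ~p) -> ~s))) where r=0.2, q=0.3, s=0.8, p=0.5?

~q: Gödel ¬ of 0.3 = 0 (operand ≠ 0)
(p \/ ~q) = max(0.5, 0) = 0.5
((p \/ ~q) /\ s) = min(0.5, 0.8) = 0.5
(((p \/ ~q) /\ s) /\ q) = min(0.5, 0.3) = 0.3
((((p \/ ~q) /\ s) /\ q) /\ p) = min(0.3, 0.5) = 0.3
(p -> s): 0.5 ≤ 0.8, so result = 1
~(p -> s): Gödel ¬ of 1 = 0 (operand ≠ 0)
~r: Gödel ¬ of 0.2 = 0 (operand ≠ 0)
(~r \/ s) = max(0, 0.8) = 0.8
(~(p -> s) \/ (~r \/ s)) = max(0, 0.8) = 0.8
(q /\ (~(p -> s) \/ (~r \/ s))) = min(0.3, 0.8) = 0.3
(r -> r): 0.2 ≤ 0.2, so result = 1
~p: Gödel ¬ of 0.5 = 0 (operand ≠ 0)
((r -> r) \/ ~p) = max(1, 0) = 1
~s: Gödel ¬ of 0.8 = 0 (operand ≠ 0)
(((r -> r) \/ ~p) -> ~s): 1 > 0, so result = 0
((q /\ (~(p -> s) \/ (~r \/ s))) /\ (((r -> r) \/ ~p) -> ~s)) = min(0.3, 0) = 0
(((((p \/ ~q) /\ s) /\ q) /\ p) /\ ((q /\ (~(p -> s) \/ (~r \/ s))) /\ (((r -> r) \/ ~p) -> ~s))) = min(0.3, 0) = 0

0.00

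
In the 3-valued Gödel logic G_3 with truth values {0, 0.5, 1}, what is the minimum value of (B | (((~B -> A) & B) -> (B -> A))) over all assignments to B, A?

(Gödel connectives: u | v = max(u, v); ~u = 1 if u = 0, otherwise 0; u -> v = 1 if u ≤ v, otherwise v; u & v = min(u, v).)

The minimum is attained at B = 0.5, A = 0:
  ~B: Gödel ¬ of 0.5 = 0 (operand ≠ 0)
  (~B -> A): 0 ≤ 0, so result = 1
  ((~B -> A) & B) = min(1, 0.5) = 0.5
  (B -> A): 0.5 > 0, so result = 0
  (((~B -> A) & B) -> (B -> A)): 0.5 > 0, so result = 0
  (B | (((~B -> A) & B) -> (B -> A))) = max(0.5, 0) = 0.5
Checking all 9 assignments confirms none give a value below 0.50.

0.50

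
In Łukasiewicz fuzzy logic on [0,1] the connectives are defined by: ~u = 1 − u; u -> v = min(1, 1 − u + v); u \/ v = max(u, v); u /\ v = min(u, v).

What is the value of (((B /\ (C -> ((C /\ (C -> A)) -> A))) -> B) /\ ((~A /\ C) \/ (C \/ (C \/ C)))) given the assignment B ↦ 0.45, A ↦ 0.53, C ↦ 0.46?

0.46

(C -> A): min(1, 1 − 0.46 + 0.53) = 1
(C /\ (C -> A)) = min(0.46, 1) = 0.46
((C /\ (C -> A)) -> A): min(1, 1 − 0.46 + 0.53) = 1
(C -> ((C /\ (C -> A)) -> A)): min(1, 1 − 0.46 + 1) = 1
(B /\ (C -> ((C /\ (C -> A)) -> A))) = min(0.45, 1) = 0.45
((B /\ (C -> ((C /\ (C -> A)) -> A))) -> B): min(1, 1 − 0.45 + 0.45) = 1
~A: Łukasiewicz ¬ gives 1 − 0.53 = 0.47
(~A /\ C) = min(0.47, 0.46) = 0.46
(C \/ C) = max(0.46, 0.46) = 0.46
(C \/ (C \/ C)) = max(0.46, 0.46) = 0.46
((~A /\ C) \/ (C \/ (C \/ C))) = max(0.46, 0.46) = 0.46
(((B /\ (C -> ((C /\ (C -> A)) -> A))) -> B) /\ ((~A /\ C) \/ (C \/ (C \/ C)))) = min(1, 0.46) = 0.46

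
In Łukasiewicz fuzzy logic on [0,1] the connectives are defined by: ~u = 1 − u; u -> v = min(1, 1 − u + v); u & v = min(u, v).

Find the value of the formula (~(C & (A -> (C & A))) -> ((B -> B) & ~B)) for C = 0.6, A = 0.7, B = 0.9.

(C & A) = min(0.6, 0.7) = 0.6
(A -> (C & A)): min(1, 1 − 0.7 + 0.6) = 0.9
(C & (A -> (C & A))) = min(0.6, 0.9) = 0.6
~(C & (A -> (C & A))): Łukasiewicz ¬ gives 1 − 0.6 = 0.4
(B -> B): min(1, 1 − 0.9 + 0.9) = 1
~B: Łukasiewicz ¬ gives 1 − 0.9 = 0.1
((B -> B) & ~B) = min(1, 0.1) = 0.1
(~(C & (A -> (C & A))) -> ((B -> B) & ~B)): min(1, 1 − 0.4 + 0.1) = 0.7

0.70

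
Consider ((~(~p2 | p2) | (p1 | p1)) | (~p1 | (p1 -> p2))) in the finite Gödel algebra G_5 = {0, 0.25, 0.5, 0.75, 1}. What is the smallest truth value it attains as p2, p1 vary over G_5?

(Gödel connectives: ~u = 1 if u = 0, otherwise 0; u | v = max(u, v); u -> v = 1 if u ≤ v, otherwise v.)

The minimum is attained at p2 = 0, p1 = 0.25:
  ~p2: Gödel ¬ of 0 = 1 (operand is 0)
  (~p2 | p2) = max(1, 0) = 1
  ~(~p2 | p2): Gödel ¬ of 1 = 0 (operand ≠ 0)
  (p1 | p1) = max(0.25, 0.25) = 0.25
  (~(~p2 | p2) | (p1 | p1)) = max(0, 0.25) = 0.25
  ~p1: Gödel ¬ of 0.25 = 0 (operand ≠ 0)
  (p1 -> p2): 0.25 > 0, so result = 0
  (~p1 | (p1 -> p2)) = max(0, 0) = 0
  ((~(~p2 | p2) | (p1 | p1)) | (~p1 | (p1 -> p2))) = max(0.25, 0) = 0.25
Checking all 25 assignments confirms none give a value below 0.25.

0.25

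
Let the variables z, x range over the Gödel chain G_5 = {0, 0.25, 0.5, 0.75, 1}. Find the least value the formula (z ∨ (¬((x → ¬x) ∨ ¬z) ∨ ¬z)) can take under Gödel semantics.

The minimum is attained at z = 0.25, x = 0:
  ¬x: Gödel ¬ of 0 = 1 (operand is 0)
  (x → ¬x): 0 ≤ 1, so result = 1
  ¬z: Gödel ¬ of 0.25 = 0 (operand ≠ 0)
  ((x → ¬x) ∨ ¬z) = max(1, 0) = 1
  ¬((x → ¬x) ∨ ¬z): Gödel ¬ of 1 = 0 (operand ≠ 0)
  ¬z: Gödel ¬ of 0.25 = 0 (operand ≠ 0)
  (¬((x → ¬x) ∨ ¬z) ∨ ¬z) = max(0, 0) = 0
  (z ∨ (¬((x → ¬x) ∨ ¬z) ∨ ¬z)) = max(0.25, 0) = 0.25
Checking all 25 assignments confirms none give a value below 0.25.

0.25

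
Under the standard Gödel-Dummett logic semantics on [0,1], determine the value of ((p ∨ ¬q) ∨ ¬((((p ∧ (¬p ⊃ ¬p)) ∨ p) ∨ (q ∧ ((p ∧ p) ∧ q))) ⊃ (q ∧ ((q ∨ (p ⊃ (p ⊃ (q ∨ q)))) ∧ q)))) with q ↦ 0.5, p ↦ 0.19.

¬q: Gödel ¬ of 0.5 = 0 (operand ≠ 0)
(p ∨ ¬q) = max(0.19, 0) = 0.19
¬p: Gödel ¬ of 0.19 = 0 (operand ≠ 0)
¬p: Gödel ¬ of 0.19 = 0 (operand ≠ 0)
(¬p ⊃ ¬p): 0 ≤ 0, so result = 1
(p ∧ (¬p ⊃ ¬p)) = min(0.19, 1) = 0.19
((p ∧ (¬p ⊃ ¬p)) ∨ p) = max(0.19, 0.19) = 0.19
(p ∧ p) = min(0.19, 0.19) = 0.19
((p ∧ p) ∧ q) = min(0.19, 0.5) = 0.19
(q ∧ ((p ∧ p) ∧ q)) = min(0.5, 0.19) = 0.19
(((p ∧ (¬p ⊃ ¬p)) ∨ p) ∨ (q ∧ ((p ∧ p) ∧ q))) = max(0.19, 0.19) = 0.19
(q ∨ q) = max(0.5, 0.5) = 0.5
(p ⊃ (q ∨ q)): 0.19 ≤ 0.5, so result = 1
(p ⊃ (p ⊃ (q ∨ q))): 0.19 ≤ 1, so result = 1
(q ∨ (p ⊃ (p ⊃ (q ∨ q)))) = max(0.5, 1) = 1
((q ∨ (p ⊃ (p ⊃ (q ∨ q)))) ∧ q) = min(1, 0.5) = 0.5
(q ∧ ((q ∨ (p ⊃ (p ⊃ (q ∨ q)))) ∧ q)) = min(0.5, 0.5) = 0.5
((((p ∧ (¬p ⊃ ¬p)) ∨ p) ∨ (q ∧ ((p ∧ p) ∧ q))) ⊃ (q ∧ ((q ∨ (p ⊃ (p ⊃ (q ∨ q)))) ∧ q))): 0.19 ≤ 0.5, so result = 1
¬((((p ∧ (¬p ⊃ ¬p)) ∨ p) ∨ (q ∧ ((p ∧ p) ∧ q))) ⊃ (q ∧ ((q ∨ (p ⊃ (p ⊃ (q ∨ q)))) ∧ q))): Gödel ¬ of 1 = 0 (operand ≠ 0)
((p ∨ ¬q) ∨ ¬((((p ∧ (¬p ⊃ ¬p)) ∨ p) ∨ (q ∧ ((p ∧ p) ∧ q))) ⊃ (q ∧ ((q ∨ (p ⊃ (p ⊃ (q ∨ q)))) ∧ q)))) = max(0.19, 0) = 0.19

0.19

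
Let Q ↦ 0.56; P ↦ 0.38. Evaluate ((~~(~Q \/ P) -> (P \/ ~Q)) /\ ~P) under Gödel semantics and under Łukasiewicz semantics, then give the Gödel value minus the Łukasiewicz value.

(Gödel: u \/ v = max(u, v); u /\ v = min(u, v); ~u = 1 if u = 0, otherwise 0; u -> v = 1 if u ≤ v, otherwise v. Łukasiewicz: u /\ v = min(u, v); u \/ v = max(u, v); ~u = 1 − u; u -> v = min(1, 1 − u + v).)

Gödel evaluation:
  ~Q: Gödel ¬ of 0.56 = 0 (operand ≠ 0)
  (~Q \/ P) = max(0, 0.38) = 0.38
  ~(~Q \/ P): Gödel ¬ of 0.38 = 0 (operand ≠ 0)
  ~~(~Q \/ P): Gödel ¬ of 0 = 1 (operand is 0)
  ~Q: Gödel ¬ of 0.56 = 0 (operand ≠ 0)
  (P \/ ~Q) = max(0.38, 0) = 0.38
  (~~(~Q \/ P) -> (P \/ ~Q)): 1 > 0.38, so result = 0.38
  ~P: Gödel ¬ of 0.38 = 0 (operand ≠ 0)
  ((~~(~Q \/ P) -> (P \/ ~Q)) /\ ~P) = min(0.38, 0) = 0
  Gödel value = 0
Łukasiewicz evaluation:
  ~Q: Łukasiewicz ¬ gives 1 − 0.56 = 0.44
  (~Q \/ P) = max(0.44, 0.38) = 0.44
  ~(~Q \/ P): Łukasiewicz ¬ gives 1 − 0.44 = 0.56
  ~~(~Q \/ P): Łukasiewicz ¬ gives 1 − 0.56 = 0.44
  ~Q: Łukasiewicz ¬ gives 1 − 0.56 = 0.44
  (P \/ ~Q) = max(0.38, 0.44) = 0.44
  (~~(~Q \/ P) -> (P \/ ~Q)): min(1, 1 − 0.44 + 0.44) = 1
  ~P: Łukasiewicz ¬ gives 1 − 0.38 = 0.62
  ((~~(~Q \/ P) -> (P \/ ~Q)) /\ ~P) = min(1, 0.62) = 0.62
  Łukasiewicz value = 0.62
Difference: 0 − 0.62 = -0.62

-0.62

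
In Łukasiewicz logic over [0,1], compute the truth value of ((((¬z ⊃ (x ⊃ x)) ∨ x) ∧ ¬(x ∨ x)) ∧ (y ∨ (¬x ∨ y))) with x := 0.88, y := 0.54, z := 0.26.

0.12

¬z: Łukasiewicz ¬ gives 1 − 0.26 = 0.74
(x ⊃ x): min(1, 1 − 0.88 + 0.88) = 1
(¬z ⊃ (x ⊃ x)): min(1, 1 − 0.74 + 1) = 1
((¬z ⊃ (x ⊃ x)) ∨ x) = max(1, 0.88) = 1
(x ∨ x) = max(0.88, 0.88) = 0.88
¬(x ∨ x): Łukasiewicz ¬ gives 1 − 0.88 = 0.12
(((¬z ⊃ (x ⊃ x)) ∨ x) ∧ ¬(x ∨ x)) = min(1, 0.12) = 0.12
¬x: Łukasiewicz ¬ gives 1 − 0.88 = 0.12
(¬x ∨ y) = max(0.12, 0.54) = 0.54
(y ∨ (¬x ∨ y)) = max(0.54, 0.54) = 0.54
((((¬z ⊃ (x ⊃ x)) ∨ x) ∧ ¬(x ∨ x)) ∧ (y ∨ (¬x ∨ y))) = min(0.12, 0.54) = 0.12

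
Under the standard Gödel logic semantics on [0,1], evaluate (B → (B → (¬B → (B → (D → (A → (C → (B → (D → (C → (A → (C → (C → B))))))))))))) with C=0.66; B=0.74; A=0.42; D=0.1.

1.00

¬B: Gödel ¬ of 0.74 = 0 (operand ≠ 0)
(C → B): 0.66 ≤ 0.74, so result = 1
(C → (C → B)): 0.66 ≤ 1, so result = 1
(A → (C → (C → B))): 0.42 ≤ 1, so result = 1
(C → (A → (C → (C → B)))): 0.66 ≤ 1, so result = 1
(D → (C → (A → (C → (C → B))))): 0.1 ≤ 1, so result = 1
(B → (D → (C → (A → (C → (C → B)))))): 0.74 ≤ 1, so result = 1
(C → (B → (D → (C → (A → (C → (C → B))))))): 0.66 ≤ 1, so result = 1
(A → (C → (B → (D → (C → (A → (C → (C → B)))))))): 0.42 ≤ 1, so result = 1
(D → (A → (C → (B → (D → (C → (A → (C → (C → B))))))))): 0.1 ≤ 1, so result = 1
(B → (D → (A → (C → (B → (D → (C → (A → (C → (C → B)))))))))): 0.74 ≤ 1, so result = 1
(¬B → (B → (D → (A → (C → (B → (D → (C → (A → (C → (C → B))))))))))): 0 ≤ 1, so result = 1
(B → (¬B → (B → (D → (A → (C → (B → (D → (C → (A → (C → (C → B)))))))))))): 0.74 ≤ 1, so result = 1
(B → (B → (¬B → (B → (D → (A → (C → (B → (D → (C → (A → (C → (C → B))))))))))))): 0.74 ≤ 1, so result = 1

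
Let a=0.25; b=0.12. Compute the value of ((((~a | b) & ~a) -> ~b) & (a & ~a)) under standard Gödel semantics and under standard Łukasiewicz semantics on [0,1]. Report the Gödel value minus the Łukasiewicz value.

-0.25

Gödel evaluation:
  ~a: Gödel ¬ of 0.25 = 0 (operand ≠ 0)
  (~a | b) = max(0, 0.12) = 0.12
  ~a: Gödel ¬ of 0.25 = 0 (operand ≠ 0)
  ((~a | b) & ~a) = min(0.12, 0) = 0
  ~b: Gödel ¬ of 0.12 = 0 (operand ≠ 0)
  (((~a | b) & ~a) -> ~b): 0 ≤ 0, so result = 1
  ~a: Gödel ¬ of 0.25 = 0 (operand ≠ 0)
  (a & ~a) = min(0.25, 0) = 0
  ((((~a | b) & ~a) -> ~b) & (a & ~a)) = min(1, 0) = 0
  Gödel value = 0
Łukasiewicz evaluation:
  ~a: Łukasiewicz ¬ gives 1 − 0.25 = 0.75
  (~a | b) = max(0.75, 0.12) = 0.75
  ~a: Łukasiewicz ¬ gives 1 − 0.25 = 0.75
  ((~a | b) & ~a) = min(0.75, 0.75) = 0.75
  ~b: Łukasiewicz ¬ gives 1 − 0.12 = 0.88
  (((~a | b) & ~a) -> ~b): min(1, 1 − 0.75 + 0.88) = 1
  ~a: Łukasiewicz ¬ gives 1 − 0.25 = 0.75
  (a & ~a) = min(0.25, 0.75) = 0.25
  ((((~a | b) & ~a) -> ~b) & (a & ~a)) = min(1, 0.25) = 0.25
  Łukasiewicz value = 0.25
Difference: 0 − 0.25 = -0.25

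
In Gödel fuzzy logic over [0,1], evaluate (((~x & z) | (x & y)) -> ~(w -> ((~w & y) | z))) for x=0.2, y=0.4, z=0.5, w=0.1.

0.00

~x: Gödel ¬ of 0.2 = 0 (operand ≠ 0)
(~x & z) = min(0, 0.5) = 0
(x & y) = min(0.2, 0.4) = 0.2
((~x & z) | (x & y)) = max(0, 0.2) = 0.2
~w: Gödel ¬ of 0.1 = 0 (operand ≠ 0)
(~w & y) = min(0, 0.4) = 0
((~w & y) | z) = max(0, 0.5) = 0.5
(w -> ((~w & y) | z)): 0.1 ≤ 0.5, so result = 1
~(w -> ((~w & y) | z)): Gödel ¬ of 1 = 0 (operand ≠ 0)
(((~x & z) | (x & y)) -> ~(w -> ((~w & y) | z))): 0.2 > 0, so result = 0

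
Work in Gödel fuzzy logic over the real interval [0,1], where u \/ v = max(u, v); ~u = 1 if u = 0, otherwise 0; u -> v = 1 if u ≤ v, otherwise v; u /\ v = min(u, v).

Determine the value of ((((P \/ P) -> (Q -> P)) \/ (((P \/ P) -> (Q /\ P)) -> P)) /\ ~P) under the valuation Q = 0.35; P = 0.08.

0.00

(P \/ P) = max(0.08, 0.08) = 0.08
(Q -> P): 0.35 > 0.08, so result = 0.08
((P \/ P) -> (Q -> P)): 0.08 ≤ 0.08, so result = 1
(P \/ P) = max(0.08, 0.08) = 0.08
(Q /\ P) = min(0.35, 0.08) = 0.08
((P \/ P) -> (Q /\ P)): 0.08 ≤ 0.08, so result = 1
(((P \/ P) -> (Q /\ P)) -> P): 1 > 0.08, so result = 0.08
(((P \/ P) -> (Q -> P)) \/ (((P \/ P) -> (Q /\ P)) -> P)) = max(1, 0.08) = 1
~P: Gödel ¬ of 0.08 = 0 (operand ≠ 0)
((((P \/ P) -> (Q -> P)) \/ (((P \/ P) -> (Q /\ P)) -> P)) /\ ~P) = min(1, 0) = 0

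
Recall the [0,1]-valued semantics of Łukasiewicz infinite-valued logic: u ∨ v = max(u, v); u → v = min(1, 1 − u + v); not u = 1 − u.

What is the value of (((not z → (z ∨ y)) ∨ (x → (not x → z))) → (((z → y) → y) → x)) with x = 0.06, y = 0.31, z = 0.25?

not z: Łukasiewicz ¬ gives 1 − 0.25 = 0.75
(z ∨ y) = max(0.25, 0.31) = 0.31
(not z → (z ∨ y)): min(1, 1 − 0.75 + 0.31) = 0.56
not x: Łukasiewicz ¬ gives 1 − 0.06 = 0.94
(not x → z): min(1, 1 − 0.94 + 0.25) = 0.31
(x → (not x → z)): min(1, 1 − 0.06 + 0.31) = 1
((not z → (z ∨ y)) ∨ (x → (not x → z))) = max(0.56, 1) = 1
(z → y): min(1, 1 − 0.25 + 0.31) = 1
((z → y) → y): min(1, 1 − 1 + 0.31) = 0.31
(((z → y) → y) → x): min(1, 1 − 0.31 + 0.06) = 0.75
(((not z → (z ∨ y)) ∨ (x → (not x → z))) → (((z → y) → y) → x)): min(1, 1 − 1 + 0.75) = 0.75

0.75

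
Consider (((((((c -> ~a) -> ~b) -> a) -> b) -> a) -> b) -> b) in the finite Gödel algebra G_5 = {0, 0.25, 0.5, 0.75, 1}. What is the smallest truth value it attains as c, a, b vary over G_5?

0.00

The minimum is attained at c = 0, a = 0, b = 0:
  ~a: Gödel ¬ of 0 = 1 (operand is 0)
  (c -> ~a): 0 ≤ 1, so result = 1
  ~b: Gödel ¬ of 0 = 1 (operand is 0)
  ((c -> ~a) -> ~b): 1 ≤ 1, so result = 1
  (((c -> ~a) -> ~b) -> a): 1 > 0, so result = 0
  ((((c -> ~a) -> ~b) -> a) -> b): 0 ≤ 0, so result = 1
  (((((c -> ~a) -> ~b) -> a) -> b) -> a): 1 > 0, so result = 0
  ((((((c -> ~a) -> ~b) -> a) -> b) -> a) -> b): 0 ≤ 0, so result = 1
  (((((((c -> ~a) -> ~b) -> a) -> b) -> a) -> b) -> b): 1 > 0, so result = 0
Checking all 125 assignments confirms none give a value below 0.00.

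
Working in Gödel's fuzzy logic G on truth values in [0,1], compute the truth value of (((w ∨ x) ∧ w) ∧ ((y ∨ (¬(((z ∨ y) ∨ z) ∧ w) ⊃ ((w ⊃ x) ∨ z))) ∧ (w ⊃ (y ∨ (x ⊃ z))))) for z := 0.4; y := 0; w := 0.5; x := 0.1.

(w ∨ x) = max(0.5, 0.1) = 0.5
((w ∨ x) ∧ w) = min(0.5, 0.5) = 0.5
(z ∨ y) = max(0.4, 0) = 0.4
((z ∨ y) ∨ z) = max(0.4, 0.4) = 0.4
(((z ∨ y) ∨ z) ∧ w) = min(0.4, 0.5) = 0.4
¬(((z ∨ y) ∨ z) ∧ w): Gödel ¬ of 0.4 = 0 (operand ≠ 0)
(w ⊃ x): 0.5 > 0.1, so result = 0.1
((w ⊃ x) ∨ z) = max(0.1, 0.4) = 0.4
(¬(((z ∨ y) ∨ z) ∧ w) ⊃ ((w ⊃ x) ∨ z)): 0 ≤ 0.4, so result = 1
(y ∨ (¬(((z ∨ y) ∨ z) ∧ w) ⊃ ((w ⊃ x) ∨ z))) = max(0, 1) = 1
(x ⊃ z): 0.1 ≤ 0.4, so result = 1
(y ∨ (x ⊃ z)) = max(0, 1) = 1
(w ⊃ (y ∨ (x ⊃ z))): 0.5 ≤ 1, so result = 1
((y ∨ (¬(((z ∨ y) ∨ z) ∧ w) ⊃ ((w ⊃ x) ∨ z))) ∧ (w ⊃ (y ∨ (x ⊃ z)))) = min(1, 1) = 1
(((w ∨ x) ∧ w) ∧ ((y ∨ (¬(((z ∨ y) ∨ z) ∧ w) ⊃ ((w ⊃ x) ∨ z))) ∧ (w ⊃ (y ∨ (x ⊃ z))))) = min(0.5, 1) = 0.5

0.50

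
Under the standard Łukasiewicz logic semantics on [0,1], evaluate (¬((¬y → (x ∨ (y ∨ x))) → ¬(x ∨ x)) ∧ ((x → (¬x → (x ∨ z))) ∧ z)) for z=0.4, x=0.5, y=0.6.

¬y: Łukasiewicz ¬ gives 1 − 0.6 = 0.4
(y ∨ x) = max(0.6, 0.5) = 0.6
(x ∨ (y ∨ x)) = max(0.5, 0.6) = 0.6
(¬y → (x ∨ (y ∨ x))): min(1, 1 − 0.4 + 0.6) = 1
(x ∨ x) = max(0.5, 0.5) = 0.5
¬(x ∨ x): Łukasiewicz ¬ gives 1 − 0.5 = 0.5
((¬y → (x ∨ (y ∨ x))) → ¬(x ∨ x)): min(1, 1 − 1 + 0.5) = 0.5
¬((¬y → (x ∨ (y ∨ x))) → ¬(x ∨ x)): Łukasiewicz ¬ gives 1 − 0.5 = 0.5
¬x: Łukasiewicz ¬ gives 1 − 0.5 = 0.5
(x ∨ z) = max(0.5, 0.4) = 0.5
(¬x → (x ∨ z)): min(1, 1 − 0.5 + 0.5) = 1
(x → (¬x → (x ∨ z))): min(1, 1 − 0.5 + 1) = 1
((x → (¬x → (x ∨ z))) ∧ z) = min(1, 0.4) = 0.4
(¬((¬y → (x ∨ (y ∨ x))) → ¬(x ∨ x)) ∧ ((x → (¬x → (x ∨ z))) ∧ z)) = min(0.5, 0.4) = 0.4

0.40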